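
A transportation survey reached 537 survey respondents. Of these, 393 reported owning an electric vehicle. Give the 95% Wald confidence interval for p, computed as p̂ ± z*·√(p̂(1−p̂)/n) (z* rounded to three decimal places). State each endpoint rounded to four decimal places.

The sample proportion is 393/537 = 0.73184.
SE = √(p̂(1−p̂)/n) = √(0.196249/537) = 0.019117.
For 95% confidence, z* = 1.960.
Margin of error: 1.960 × 0.019117 = 0.03747.
Interval: 0.73184 ± 0.03747 → (0.6944, 0.7693).

(0.6944, 0.7693)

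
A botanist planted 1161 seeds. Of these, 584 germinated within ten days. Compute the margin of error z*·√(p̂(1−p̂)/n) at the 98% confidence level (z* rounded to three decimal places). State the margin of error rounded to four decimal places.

ME = 0.0341

p̂ = 584/1161 = 0.50301.
Standard error of p̂: √(0.249991/1161) = √0.000215324 = 0.014674.
z* = 2.326 at the 98% level.
Margin of error = z*·SE = 2.326 × 0.014674 = 0.0341.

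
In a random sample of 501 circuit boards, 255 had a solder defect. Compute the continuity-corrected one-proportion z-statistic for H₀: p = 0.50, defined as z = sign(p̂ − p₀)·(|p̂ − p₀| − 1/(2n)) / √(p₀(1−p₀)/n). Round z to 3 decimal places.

p̂ = 255/501 = 0.50898. p̂ − p₀ = 0.008982.
Continuity correction 1/(2n) = 1/1002 = 0.000998.
Corrected numerator: |0.008982| − 0.000998 = 0.007984.
Null standard error: √(0.50·0.50/501) = √0.000499002 = 0.022338.
z = +0.007984/0.022338 = 0.357.

z = 0.357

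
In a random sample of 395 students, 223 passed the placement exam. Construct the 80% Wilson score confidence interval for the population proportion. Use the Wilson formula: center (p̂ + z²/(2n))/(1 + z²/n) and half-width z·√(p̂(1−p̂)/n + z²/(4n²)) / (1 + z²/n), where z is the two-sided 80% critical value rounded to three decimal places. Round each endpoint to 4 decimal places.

(0.5324, 0.5962)

p̂ = 223/395 = 0.56456; z = 1.282, so z² = 1.643524.
1 + z²/n = 1.004161.
Adjusted center: (0.56456 + z²/(2n))/1.004161 = 0.56429.
Radicand: p̂(1−p̂)/n + z²/(4n²) = 0.000622361 + 0.000002633 = 0.000624994.
Half-width = z·√(radicand)/denom = 1.282·0.025000/1.004161 = 0.03192.
CI: 0.56429 ± 0.03192 = (0.5324, 0.5962).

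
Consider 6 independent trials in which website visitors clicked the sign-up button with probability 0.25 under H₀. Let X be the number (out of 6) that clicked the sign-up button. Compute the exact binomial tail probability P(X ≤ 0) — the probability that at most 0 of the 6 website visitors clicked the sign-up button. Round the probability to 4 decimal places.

X is binomial with n = 6 and p = 0.25.
P(X ≤ 0) = C(6,0)·0.25^0·0.75^6.
= 0.177979 = 0.1780.

P = 0.1780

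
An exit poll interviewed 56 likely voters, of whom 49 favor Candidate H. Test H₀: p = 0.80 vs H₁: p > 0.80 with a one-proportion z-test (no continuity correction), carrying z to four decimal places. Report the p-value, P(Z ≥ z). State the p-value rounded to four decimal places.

Sample proportion p̂ = 49/56 = 0.87500.
Under H₀, SE = √(p₀(1−p₀)/n) = √(0.80·0.20/56) = √0.002857143 = 0.053452.
Test statistic (full precision, shown to 4 dp): z = (49/56 − 0.80)/SE₀ ≈ 1.4031.
From the standard normal, P(Z ≥ z) = 0.0803.

p-value = 0.0803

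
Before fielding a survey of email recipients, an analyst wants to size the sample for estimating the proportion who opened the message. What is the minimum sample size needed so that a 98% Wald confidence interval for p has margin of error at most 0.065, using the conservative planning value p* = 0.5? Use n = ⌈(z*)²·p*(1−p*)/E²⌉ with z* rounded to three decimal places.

n = 321

The 98% critical value is z* = 2.326.
p*(1−p*) = 0.50·0.50 = 0.2500.
Required n before rounding: 5.410276 × 0.2500 / 0.065² = 320.135.
Rounding up, n = 321.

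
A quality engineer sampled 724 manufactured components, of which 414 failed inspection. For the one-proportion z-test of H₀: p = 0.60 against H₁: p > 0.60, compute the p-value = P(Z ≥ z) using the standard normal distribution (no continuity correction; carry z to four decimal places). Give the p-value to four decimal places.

p-value = 0.9391

The sample proportion is 414/724 = 0.57182.
SE₀ = √(0.60·0.40/724) = 0.018207.
z = (p̂ − p₀)/SE = (414/724 − 0.60)/0.018207 ≈ -1.5476.
p-value = P(Z ≥ z) with z = -1.5476 → 0.9391.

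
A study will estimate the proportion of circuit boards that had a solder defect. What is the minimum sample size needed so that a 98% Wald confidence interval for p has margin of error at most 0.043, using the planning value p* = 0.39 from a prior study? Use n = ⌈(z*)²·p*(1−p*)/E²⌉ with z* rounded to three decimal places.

n = 697

For 98% confidence, z* = 2.326.
p*(1−p*) = 0.2379.
Required n before rounding: 5.410276 × 0.2379 / 0.043² = 696.109.
Rounding up, n = 697.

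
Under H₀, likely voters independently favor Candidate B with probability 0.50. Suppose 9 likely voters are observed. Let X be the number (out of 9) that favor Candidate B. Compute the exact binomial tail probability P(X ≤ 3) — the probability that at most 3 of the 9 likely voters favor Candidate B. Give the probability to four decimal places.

X is binomial with n = 9 and p = 0.50.
P(X ≤ 3) = C(9,0)·0.50^0·0.50^9 + C(9,1)·0.50^1·0.50^8 + C(9,2)·0.50^2·0.50^7 + C(9,3)·0.50^3·0.50^6.
= 0.001953 + 0.017578 + 0.070312 + 0.164062 = 0.2539.

P = 0.2539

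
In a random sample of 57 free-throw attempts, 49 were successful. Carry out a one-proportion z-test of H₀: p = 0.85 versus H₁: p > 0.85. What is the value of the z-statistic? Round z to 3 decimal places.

z = 0.204

p̂ = 49/57 = 0.85965.
Null standard error: √(0.85·0.15/57) = √0.002236842 = 0.047295.
Test statistic: z = 0.00965/0.047295 = 0.204.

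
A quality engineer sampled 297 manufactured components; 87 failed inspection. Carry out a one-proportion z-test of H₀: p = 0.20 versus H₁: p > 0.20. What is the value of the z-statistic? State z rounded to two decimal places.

p̂ = 87/297 = 0.29293.
Null standard error: √(0.20·0.80/297) = √0.000538721 = 0.023210.
z = (0.29293 − 0.20)/0.023210 = 0.09293/0.023210 = 4.00.

z = 4.00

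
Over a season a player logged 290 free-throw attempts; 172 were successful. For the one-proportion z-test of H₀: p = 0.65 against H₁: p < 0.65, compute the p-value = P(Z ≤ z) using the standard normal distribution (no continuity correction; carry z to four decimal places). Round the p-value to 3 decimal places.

p̂ = 172/290 = 0.59310.
SE₀ = √(0.65·0.35/290) = 0.028009.
z = (p̂ − p₀)/SE = (172/290 − 0.65)/0.028009 ≈ -2.0314.
p-value = P(Z ≤ z) with z = -2.0314 → 0.021.

p-value = 0.021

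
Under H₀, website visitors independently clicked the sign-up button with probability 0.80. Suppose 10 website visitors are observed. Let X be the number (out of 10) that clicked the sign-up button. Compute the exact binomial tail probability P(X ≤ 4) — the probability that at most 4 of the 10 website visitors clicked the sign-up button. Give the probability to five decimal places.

X ~ Binomial(n=10, p=0.80).
P(X ≤ 4) = Σ_{j=0}^{4} C(10,j)·0.80^j·0.20^{10−j}.
= 0.000000 + 0.000004 + 0.000074 + 0.000786 + 0.005505 = 0.00637.

P = 0.00637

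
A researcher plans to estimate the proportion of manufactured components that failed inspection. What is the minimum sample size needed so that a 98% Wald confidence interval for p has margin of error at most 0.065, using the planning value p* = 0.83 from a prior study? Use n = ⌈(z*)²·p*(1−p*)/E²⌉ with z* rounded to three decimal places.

z* = 2.326 at the 98% level.
p*(1−p*) = 0.1411.
(z*)²·p*(1−p*)/E² = 5.410276·0.1411/0.004225 = 180.684.
⌈180.684⌉ = 181.

n = 181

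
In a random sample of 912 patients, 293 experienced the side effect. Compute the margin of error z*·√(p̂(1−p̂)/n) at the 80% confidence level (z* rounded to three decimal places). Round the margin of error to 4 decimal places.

p̂ = 293/912 = 0.32127.
Standard error of p̂: √(0.218056/912) = √0.000239097 = 0.015463.
The 80% critical value is z* = 1.282.
Margin of error = z*·SE = 1.282 × 0.015463 = 0.0198.

ME = 0.0198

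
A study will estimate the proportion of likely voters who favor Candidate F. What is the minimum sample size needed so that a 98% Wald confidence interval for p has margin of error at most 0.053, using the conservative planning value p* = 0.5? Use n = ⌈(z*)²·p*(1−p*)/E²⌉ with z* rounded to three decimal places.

n = 482

z* = 2.326 at the 98% level.
p*(1−p*) = 0.2500.
(z*)²·p*(1−p*)/E² = 5.410276·0.2500/0.002809 = 481.513.
⌈481.513⌉ = 482.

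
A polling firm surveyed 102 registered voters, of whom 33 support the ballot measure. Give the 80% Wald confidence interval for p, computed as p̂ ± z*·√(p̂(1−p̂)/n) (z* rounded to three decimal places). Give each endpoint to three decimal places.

(0.264, 0.383)

p̂ = 33/102 = 0.32353.
SE(p̂) = √(0.32353·0.67647/102) = 0.046321.
z* = 1.282 at the 80% level.
Margin = 1.282·0.046321 = 0.05938.
So the interval runs from 0.264 to 0.383.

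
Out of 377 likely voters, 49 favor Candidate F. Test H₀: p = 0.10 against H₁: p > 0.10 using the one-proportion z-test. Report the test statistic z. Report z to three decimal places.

The sample proportion is 49/377 = 0.12997.
Null standard error: √(0.10·0.90/377) = √0.000238727 = 0.015451.
z = (0.12997 − 0.10)/0.015451 = 0.02997/0.015451 = 1.940.

z = 1.940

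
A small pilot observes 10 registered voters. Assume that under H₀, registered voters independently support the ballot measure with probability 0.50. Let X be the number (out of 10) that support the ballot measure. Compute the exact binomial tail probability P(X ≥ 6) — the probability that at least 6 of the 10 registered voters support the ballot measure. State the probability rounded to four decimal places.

X ~ Binomial(n=10, p=0.50).
P(X ≥ 6) = Σ_{j=6}^{10} C(10,j)·0.50^j·0.50^{10−j}.
= 0.205078 + 0.117188 + 0.043945 + 0.009766 + 0.000977 = 0.3770.

P = 0.3770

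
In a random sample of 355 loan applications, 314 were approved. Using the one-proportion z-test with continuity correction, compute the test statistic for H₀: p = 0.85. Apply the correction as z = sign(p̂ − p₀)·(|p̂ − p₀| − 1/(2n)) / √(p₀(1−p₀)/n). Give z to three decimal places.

z = 1.747

The sample proportion is 314/355 = 0.88451. p̂ − p₀ = 0.034507.
Continuity correction 1/(2n) = 1/710 = 0.001408.
Corrected numerator: |0.034507| − 0.001408 = 0.033099.
SE₀ = √(0.85·0.15/355) = 0.018951.
z = +0.033099/0.018951 = 1.747.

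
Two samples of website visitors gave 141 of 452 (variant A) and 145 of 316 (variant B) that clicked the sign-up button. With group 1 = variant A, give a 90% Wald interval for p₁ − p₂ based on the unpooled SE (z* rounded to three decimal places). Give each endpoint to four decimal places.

p̂₁ = 0.31195, p̂₂ = 0.45886, so the observed difference is -0.14691.
SE = √(0.000474858 + 0.000785783) = √0.001260641 = 0.035506.
z* = 1.645 at the 90% level. Margin = 1.645·0.035506 = 0.05841.
CI: -0.14691 ± 0.05841 = (-0.2053, -0.0885).

(-0.2053, -0.0885)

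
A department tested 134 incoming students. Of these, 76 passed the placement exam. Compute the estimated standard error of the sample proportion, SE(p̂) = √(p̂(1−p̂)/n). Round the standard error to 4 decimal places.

SE = 0.0428

The sample proportion is 76/134 = 0.56716.
p̂(1−p̂) = 0.56716·0.43284 = 0.245490.
SE = √(0.245490/134) = √0.001832015 = 0.0428.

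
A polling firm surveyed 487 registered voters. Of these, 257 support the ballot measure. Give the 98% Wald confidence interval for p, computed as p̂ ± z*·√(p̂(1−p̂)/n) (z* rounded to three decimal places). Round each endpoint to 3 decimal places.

Sample proportion p̂ = 257/487 = 0.52772.
SE(p̂) = √(0.52772·0.47228/487) = 0.022622.
z* = 2.326 at the 98% level.
Margin = 2.326·0.022622 = 0.05262.
Interval: 0.52772 ± 0.05262 → (0.475, 0.580).

(0.475, 0.580)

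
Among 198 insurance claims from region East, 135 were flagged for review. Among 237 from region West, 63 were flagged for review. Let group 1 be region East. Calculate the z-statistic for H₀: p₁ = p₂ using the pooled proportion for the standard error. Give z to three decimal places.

Sample proportions: p̂₁ = 135/198 = 0.68182 and p̂₂ = 63/237 = 0.26582.
Pooling: p̂ = 198/435 = 0.45517.
Pooled SE = √[0.2479905·0.00926991] ≈ 0.047946.
z = 0.41600/0.047946 = 8.676.

z = 8.676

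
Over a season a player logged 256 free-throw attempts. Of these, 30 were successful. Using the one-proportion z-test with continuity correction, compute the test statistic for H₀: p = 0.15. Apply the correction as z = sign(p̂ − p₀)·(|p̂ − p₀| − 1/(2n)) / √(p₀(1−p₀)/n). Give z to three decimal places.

The sample proportion is 30/256 = 0.11719. p̂ − p₀ = -0.032812.
Continuity correction 1/(2n) = 1/512 = 0.001953.
Corrected numerator: |-0.032812| − 0.001953 = 0.030859.
Null standard error: √(0.15·0.85/256) = √0.000498047 = 0.022317.
z = (−)0.030859/0.022317 = -1.383.

z = -1.383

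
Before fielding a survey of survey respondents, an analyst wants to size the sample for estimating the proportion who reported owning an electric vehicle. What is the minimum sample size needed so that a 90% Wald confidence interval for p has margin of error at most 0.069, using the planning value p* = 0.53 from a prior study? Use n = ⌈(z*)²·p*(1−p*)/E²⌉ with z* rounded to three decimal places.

The 90% critical value is z* = 1.645.
p*(1−p*) = 0.53·0.47 = 0.2491.
(z*)²·p*(1−p*)/E² = 2.706025·0.2491/0.004761 = 141.582.
⌈141.582⌉ = 142.

n = 142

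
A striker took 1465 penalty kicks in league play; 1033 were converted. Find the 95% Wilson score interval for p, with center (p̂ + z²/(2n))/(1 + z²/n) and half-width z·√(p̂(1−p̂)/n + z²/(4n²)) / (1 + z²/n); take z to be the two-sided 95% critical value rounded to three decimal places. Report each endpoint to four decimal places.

Here p̂ = 1033/1465 = 0.70512 and z = 1.960 (z² = 3.841600).
1 + z²/n = 1.002622.
Center = (0.70512 + 0.001311)/1.002622 = 0.70458.
Radicand: p̂(1−p̂)/n + z²/(4n²) = 0.000141929 + 0.000000447 = 0.000142376.
Half-width = 1.960·√0.000142376/1.002622 = 0.02333.
So the interval runs from 0.6813 to 0.7279.

(0.6813, 0.7279)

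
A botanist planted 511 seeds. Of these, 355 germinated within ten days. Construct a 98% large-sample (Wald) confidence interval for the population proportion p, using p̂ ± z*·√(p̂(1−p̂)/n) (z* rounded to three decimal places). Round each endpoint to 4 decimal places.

(0.6473, 0.7421)

The sample proportion is 355/511 = 0.69472.
SE = √(p̂(1−p̂)/n) = √(0.212086/511) = 0.020373.
For 98% confidence, z* = 2.326.
Margin of error: 2.326 × 0.020373 = 0.04739.
CI: 0.69472 ± 0.04739 = (0.6473, 0.7421).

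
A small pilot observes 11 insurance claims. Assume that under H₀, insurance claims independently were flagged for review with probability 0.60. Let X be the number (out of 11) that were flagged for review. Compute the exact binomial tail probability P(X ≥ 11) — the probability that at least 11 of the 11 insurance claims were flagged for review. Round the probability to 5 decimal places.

X is binomial with n = 11 and p = 0.60.
P(X ≥ 11) = C(11,11)·0.60^11·0.40^0.
= 0.003628 = 0.00363.

P = 0.00363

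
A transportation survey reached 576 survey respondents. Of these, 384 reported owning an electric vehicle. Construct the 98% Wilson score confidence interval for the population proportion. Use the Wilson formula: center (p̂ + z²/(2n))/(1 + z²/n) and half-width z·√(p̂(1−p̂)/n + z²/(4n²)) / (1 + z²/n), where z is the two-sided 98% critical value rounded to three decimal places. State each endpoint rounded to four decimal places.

Here p̂ = 384/576 = 0.66667 and z = 2.326 (z² = 5.410276).
1 + z²/n = 1.009393.
Adjusted center: (0.66667 + z²/(2n))/1.009393 = 0.66512.
Radicand: p̂(1−p̂)/n + z²/(4n²) = 0.000385802 + 0.000004077 = 0.000389879.
Half-width = 2.326·√0.000389879/1.009393 = 0.04550.
CI: 0.66512 ± 0.04550 = (0.6196, 0.7106).

(0.6196, 0.7106)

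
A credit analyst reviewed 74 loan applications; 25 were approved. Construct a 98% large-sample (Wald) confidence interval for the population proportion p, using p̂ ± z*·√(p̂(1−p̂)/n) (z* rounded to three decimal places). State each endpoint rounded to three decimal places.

The sample proportion is 25/74 = 0.33784.
Standard error of p̂: √(0.223703/74) = √0.003023019 = 0.054982.
z* = 2.326 at the 98% level.
Margin of error: 2.326 × 0.054982 = 0.12789.
Interval: 0.33784 ± 0.12789 → (0.210, 0.466).

(0.210, 0.466)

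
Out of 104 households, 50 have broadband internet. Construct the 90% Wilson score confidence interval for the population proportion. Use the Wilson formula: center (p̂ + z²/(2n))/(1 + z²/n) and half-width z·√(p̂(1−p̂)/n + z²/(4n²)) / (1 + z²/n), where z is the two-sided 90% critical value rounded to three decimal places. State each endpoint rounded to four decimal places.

(0.4017, 0.5608)

p̂ = 50/104 = 0.48077; z = 1.645, so z² = 2.706025.
Denominator 1 + z²/n = 1 + 2.706025/104 = 1.026019.
Center = (0.48077 + 0.013010)/1.026019 = 0.48126.
Radicand: p̂(1−p̂)/n + z²/(4n²) = 0.002400290 + 0.000062547 = 0.002462837.
Half-width = 1.645·√0.002462837/1.026019 = 0.07957.
CI: 0.48126 ± 0.07957 = (0.4017, 0.5608).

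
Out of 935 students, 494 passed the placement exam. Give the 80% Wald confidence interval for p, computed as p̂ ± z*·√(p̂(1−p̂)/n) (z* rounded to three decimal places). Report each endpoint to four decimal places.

The sample proportion is 494/935 = 0.52834.
Standard error of p̂: √(0.249197/935) = √0.000266521 = 0.016325.
z* = 1.282 at the 80% level.
Margin = 1.282·0.016325 = 0.02093.
Interval: 0.52834 ± 0.02093 → (0.5074, 0.5493).

(0.5074, 0.5493)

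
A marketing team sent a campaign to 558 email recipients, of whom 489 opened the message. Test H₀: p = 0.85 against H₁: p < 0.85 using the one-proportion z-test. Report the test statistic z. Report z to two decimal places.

z = 1.74

p̂ = 489/558 = 0.87634.
SE₀ = √(0.85·0.15/558) = 0.015116.
Test statistic: z = 0.02634/0.015116 = 1.74.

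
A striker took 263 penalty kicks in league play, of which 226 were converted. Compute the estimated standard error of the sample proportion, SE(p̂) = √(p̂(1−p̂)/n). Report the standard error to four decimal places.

SE = 0.0214

With x = 226 successes in n = 263, p̂ = 0.85932.
p̂(1−p̂) = 0.120889.
SE = √(0.120889/263) = √0.000459654 = 0.0214.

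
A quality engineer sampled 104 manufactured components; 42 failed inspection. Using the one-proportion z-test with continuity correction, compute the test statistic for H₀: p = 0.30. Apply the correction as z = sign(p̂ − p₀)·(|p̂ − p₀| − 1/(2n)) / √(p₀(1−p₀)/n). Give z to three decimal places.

p̂ = 42/104 = 0.40385. p̂ − p₀ = 0.103846.
Continuity correction 1/(2n) = 1/208 = 0.004808.
Corrected numerator: |0.103846| − 0.004808 = 0.099038.
Null standard error: √(0.30·0.70/104) = √0.002019231 = 0.044936.
z = (+)0.099038/0.044936 = 2.204.

z = 2.204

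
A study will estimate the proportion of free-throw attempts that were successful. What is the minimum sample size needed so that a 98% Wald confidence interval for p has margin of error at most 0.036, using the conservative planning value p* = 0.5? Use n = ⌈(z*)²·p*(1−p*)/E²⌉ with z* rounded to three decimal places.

n = 1044

For 98% confidence, z* = 2.326.
p*(1−p*) = 0.2500.
(z*)²·p*(1−p*)/E² = 5.410276·0.2500/0.001296 = 1043.649.
Rounding up, n = 1044.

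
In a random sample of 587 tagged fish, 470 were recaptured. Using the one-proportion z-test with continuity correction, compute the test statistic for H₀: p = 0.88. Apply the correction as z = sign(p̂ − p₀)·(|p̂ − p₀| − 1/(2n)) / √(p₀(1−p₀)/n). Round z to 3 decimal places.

p̂ = 470/587 = 0.80068. p̂ − p₀ = -0.079319.
Continuity correction 1/(2n) = 1/1174 = 0.000852.
Corrected numerator: |-0.079319| − 0.000852 = 0.078467.
Under H₀, SE = √(p₀(1−p₀)/n) = √(0.88·0.12/587) = √0.000179898 = 0.013413.
z = −0.078467/0.013413 = -5.850.

z = -5.850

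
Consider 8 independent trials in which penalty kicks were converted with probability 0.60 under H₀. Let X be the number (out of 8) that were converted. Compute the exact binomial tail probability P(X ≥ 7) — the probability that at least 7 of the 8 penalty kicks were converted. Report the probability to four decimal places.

X ~ Binomial(n=8, p=0.60).
P(X ≥ 7) = C(8,7)·0.60^7·0.40^1 + C(8,8)·0.60^8·0.40^0.
= 0.089580 + 0.016796 = 0.1064.

P = 0.1064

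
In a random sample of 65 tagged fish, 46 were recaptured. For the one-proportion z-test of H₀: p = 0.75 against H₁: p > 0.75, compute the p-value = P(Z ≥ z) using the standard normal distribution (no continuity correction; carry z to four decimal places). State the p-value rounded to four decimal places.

p̂ = 46/65 = 0.70769.
SE₀ = √(0.75·0.25/65) = 0.053709.
z = (p̂ − p₀)/SE = (46/65 − 0.75)/0.053709 ≈ -0.7877.
p-value = P(Z ≥ z) with z = -0.7877 → 0.7846.

p-value = 0.7846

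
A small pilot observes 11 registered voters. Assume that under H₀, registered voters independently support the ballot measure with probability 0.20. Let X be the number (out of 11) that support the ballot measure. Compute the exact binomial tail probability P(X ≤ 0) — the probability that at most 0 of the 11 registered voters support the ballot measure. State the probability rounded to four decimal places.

P = 0.0859

X ~ Binomial(n=11, p=0.20).
P(X ≤ 0) = C(11,0)·0.20^0·0.80^11.
= 0.085899 = 0.0859.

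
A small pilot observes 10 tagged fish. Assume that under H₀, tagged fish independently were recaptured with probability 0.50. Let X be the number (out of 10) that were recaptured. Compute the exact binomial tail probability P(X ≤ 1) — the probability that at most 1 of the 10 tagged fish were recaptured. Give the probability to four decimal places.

X is binomial with n = 10 and p = 0.50.
P(X ≤ 1) = C(10,0)·0.50^0·0.50^10 + C(10,1)·0.50^1·0.50^9.
= 0.000977 + 0.009766 = 0.0107.

P = 0.0107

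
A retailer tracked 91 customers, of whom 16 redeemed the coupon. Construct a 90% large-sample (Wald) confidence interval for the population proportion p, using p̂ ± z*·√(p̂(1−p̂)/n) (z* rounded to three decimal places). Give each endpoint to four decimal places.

Sample proportion p̂ = 16/91 = 0.17582.
SE(p̂) = √(0.17582·0.82418/91) = 0.039905.
For 90% confidence, z* = 1.645.
Margin = 1.645·0.039905 = 0.06564.
Interval: 0.17582 ± 0.06564 → (0.1102, 0.2415).

(0.1102, 0.2415)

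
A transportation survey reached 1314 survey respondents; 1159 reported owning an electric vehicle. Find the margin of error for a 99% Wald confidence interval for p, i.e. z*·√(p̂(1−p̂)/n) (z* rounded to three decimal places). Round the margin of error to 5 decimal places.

Sample proportion p̂ = 1159/1314 = 0.88204.
SE(p̂) = √(0.88204·0.11796/1314) = 0.008898.
z* = 2.576 at the 99% level.
So ME = 0.02292.

ME = 0.02292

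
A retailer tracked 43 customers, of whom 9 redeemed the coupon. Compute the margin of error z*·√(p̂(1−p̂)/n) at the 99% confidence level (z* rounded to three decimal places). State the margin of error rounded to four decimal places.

ME = 0.1598

The sample proportion is 9/43 = 0.20930.
Standard error of p̂: √(0.165495/43) = √0.003848718 = 0.062038.
The 99% critical value is z* = 2.576.
So ME = 0.1598.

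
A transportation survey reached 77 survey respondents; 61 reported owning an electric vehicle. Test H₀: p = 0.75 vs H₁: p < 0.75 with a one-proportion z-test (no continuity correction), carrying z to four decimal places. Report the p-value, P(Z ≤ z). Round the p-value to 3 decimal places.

p̂ = 61/77 = 0.79221.
Under H₀, SE = √(p₀(1−p₀)/n) = √(0.75·0.25/77) = √0.002435065 = 0.049346.
z = (p̂ − p₀)/SE = (61/77 − 0.75)/0.049346 ≈ 0.8553.
From the standard normal, P(Z ≤ z) = 0.804.

p-value = 0.804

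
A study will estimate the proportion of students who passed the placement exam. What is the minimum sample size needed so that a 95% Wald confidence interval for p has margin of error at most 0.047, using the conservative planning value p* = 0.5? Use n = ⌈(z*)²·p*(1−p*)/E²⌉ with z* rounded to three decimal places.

n = 435

The 95% critical value is z* = 1.960.
p*(1−p*) = 0.50·0.50 = 0.2500.
Required n before rounding: 3.841600 × 0.2500 / 0.047² = 434.767.
⌈434.767⌉ = 435.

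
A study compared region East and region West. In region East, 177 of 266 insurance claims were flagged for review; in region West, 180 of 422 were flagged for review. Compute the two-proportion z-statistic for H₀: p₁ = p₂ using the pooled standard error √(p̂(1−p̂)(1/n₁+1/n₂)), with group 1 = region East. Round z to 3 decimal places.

Sample proportions: p̂₁ = 177/266 = 0.66541 and p̂₂ = 180/422 = 0.42654.
Pooled p̂ = (177+180)/(266+422) = 357/688 = 0.51890.
Pooled SE = √[0.2496430·0.00612907] ≈ 0.039116.
z = (p̂₁ − p̂₂)/SE = (0.66541 − 0.42654)/0.039116 = 0.23887/0.039116 = 6.107.

z = 6.107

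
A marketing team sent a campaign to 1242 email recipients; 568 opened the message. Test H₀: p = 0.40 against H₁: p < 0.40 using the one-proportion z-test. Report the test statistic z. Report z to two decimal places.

With x = 568 successes in n = 1242, p̂ = 0.45733.
Under H₀, SE = √(p₀(1−p₀)/n) = √(0.40·0.60/1242) = √0.000193237 = 0.013901.
z = (p̂ − p₀)/SE = (0.45733 − 0.40)/0.013901 = 4.12.

z = 4.12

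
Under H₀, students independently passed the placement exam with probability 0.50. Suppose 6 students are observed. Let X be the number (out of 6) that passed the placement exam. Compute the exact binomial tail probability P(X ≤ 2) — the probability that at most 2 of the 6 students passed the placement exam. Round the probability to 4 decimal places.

P = 0.3438

X is binomial with n = 6 and p = 0.50.
P(X ≤ 2) = C(6,0)·0.50^0·0.50^6 + C(6,1)·0.50^1·0.50^5 + C(6,2)·0.50^2·0.50^4.
= 0.015625 + 0.093750 + 0.234375 = 0.3438.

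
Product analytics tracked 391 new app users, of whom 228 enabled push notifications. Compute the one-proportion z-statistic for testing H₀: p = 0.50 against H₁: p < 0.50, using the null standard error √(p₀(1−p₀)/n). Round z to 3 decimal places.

The sample proportion is 228/391 = 0.58312.
Null standard error: √(0.50·0.50/391) = √0.000639386 = 0.025286.
Test statistic: z = 0.08312/0.025286 = 3.287.

z = 3.287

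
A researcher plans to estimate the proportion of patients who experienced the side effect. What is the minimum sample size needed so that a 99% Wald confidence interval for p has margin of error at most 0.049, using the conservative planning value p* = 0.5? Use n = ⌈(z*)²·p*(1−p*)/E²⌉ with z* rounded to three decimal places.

n = 691

For 99% confidence, z* = 2.576.
p*(1−p*) = 0.2500.
Required n before rounding: 6.635776 × 0.2500 / 0.049² = 690.939.
Rounding up, n = 691.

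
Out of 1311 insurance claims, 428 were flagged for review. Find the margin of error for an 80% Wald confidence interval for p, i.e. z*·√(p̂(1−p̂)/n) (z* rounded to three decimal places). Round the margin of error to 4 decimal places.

The sample proportion is 428/1311 = 0.32647.
Standard error of p̂: √(0.219887/1311) = √0.000167724 = 0.012951.
The 80% critical value is z* = 1.282.
So ME = 0.0166.

ME = 0.0166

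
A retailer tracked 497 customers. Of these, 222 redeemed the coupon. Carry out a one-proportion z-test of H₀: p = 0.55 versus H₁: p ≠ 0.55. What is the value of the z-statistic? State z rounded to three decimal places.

p̂ = 222/497 = 0.44668.
SE₀ = √(0.55·0.45/497) = 0.022316.
z = (0.44668 − 0.55)/0.022316 = -0.10332/0.022316 = -4.630.

z = -4.630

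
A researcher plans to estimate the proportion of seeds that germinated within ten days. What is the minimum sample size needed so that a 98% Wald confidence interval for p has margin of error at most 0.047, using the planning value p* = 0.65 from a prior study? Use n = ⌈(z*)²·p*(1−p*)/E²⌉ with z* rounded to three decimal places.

n = 558

For 98% confidence, z* = 2.326.
p*(1−p*) = 0.2275.
Required n before rounding: 5.410276 × 0.2275 / 0.047² = 557.192.
⌈557.192⌉ = 558.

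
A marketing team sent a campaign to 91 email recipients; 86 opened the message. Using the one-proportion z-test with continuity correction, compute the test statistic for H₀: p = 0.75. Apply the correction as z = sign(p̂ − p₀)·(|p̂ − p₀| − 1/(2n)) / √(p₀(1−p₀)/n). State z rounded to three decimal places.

z = 4.176

With x = 86 successes in n = 91, p̂ = 0.94505. p̂ − p₀ = 0.195055.
Continuity correction 1/(2n) = 1/182 = 0.005495.
Corrected numerator: |0.195055| − 0.005495 = 0.189560.
Under H₀, SE = √(p₀(1−p₀)/n) = √(0.75·0.25/91) = √0.002060440 = 0.045392.
z = (+)0.189560/0.045392 = 4.176.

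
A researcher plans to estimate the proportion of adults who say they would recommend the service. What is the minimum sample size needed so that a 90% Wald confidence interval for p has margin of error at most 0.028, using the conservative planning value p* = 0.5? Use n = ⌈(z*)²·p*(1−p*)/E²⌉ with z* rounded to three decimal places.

n = 863

z* = 1.645 at the 90% level.
p*(1−p*) = 0.2500.
Required n before rounding: 2.706025 × 0.2500 / 0.028² = 862.891.
⌈862.891⌉ = 863.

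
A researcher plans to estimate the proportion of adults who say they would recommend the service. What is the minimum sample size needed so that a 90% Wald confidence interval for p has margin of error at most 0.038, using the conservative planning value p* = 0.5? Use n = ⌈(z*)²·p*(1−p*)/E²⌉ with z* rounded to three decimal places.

The 90% critical value is z* = 1.645.
p*(1−p*) = 0.2500.
Required n before rounding: 2.706025 × 0.2500 / 0.038² = 468.495.
Rounding up, n = 469.

n = 469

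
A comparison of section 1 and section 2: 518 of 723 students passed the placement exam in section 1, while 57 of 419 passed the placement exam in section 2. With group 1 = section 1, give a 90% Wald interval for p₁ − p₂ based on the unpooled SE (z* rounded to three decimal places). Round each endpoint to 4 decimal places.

(0.5414, 0.6194)

p̂₁ = 0.71646, p̂₂ = 0.13604, so the observed difference is 0.58042.
SE = √(0.000280976 + 0.000280505) = √0.000561481 = 0.023696.
The 90% critical value is z* = 1.645. Margin = 1.645·0.023696 = 0.03898.
So the interval runs from 0.5414 to 0.6194.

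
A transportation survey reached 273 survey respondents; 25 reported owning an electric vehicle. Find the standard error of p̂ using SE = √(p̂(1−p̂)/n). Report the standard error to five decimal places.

p̂ = 25/273 = 0.09158.
p̂(1−p̂) = 0.083193.
SE = √(0.083193/273) = 0.01746.

SE = 0.01746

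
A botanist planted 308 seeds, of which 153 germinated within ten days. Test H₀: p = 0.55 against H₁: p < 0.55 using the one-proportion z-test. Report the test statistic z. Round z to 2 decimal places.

The sample proportion is 153/308 = 0.49675.
Under H₀, SE = √(p₀(1−p₀)/n) = √(0.55·0.45/308) = √0.000803571 = 0.028347.
Test statistic: z = -0.05325/0.028347 = -1.88.

z = -1.88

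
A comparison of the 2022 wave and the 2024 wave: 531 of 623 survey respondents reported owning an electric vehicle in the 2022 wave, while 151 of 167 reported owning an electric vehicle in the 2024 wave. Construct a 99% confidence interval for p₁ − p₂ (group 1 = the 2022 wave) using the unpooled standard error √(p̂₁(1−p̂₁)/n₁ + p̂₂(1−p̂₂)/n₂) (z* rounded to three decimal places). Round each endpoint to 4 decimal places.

p̂₁ = 0.85233, p̂₂ = 0.90419, so the observed difference is -0.05186.
SE = √(0.000202031 + 0.000518737) = √0.000720768 = 0.026847.
z* = 2.576 at the 99% level. Margin = 2.576·0.026847 = 0.06916.
So the interval runs from -0.1210 to 0.0173.

(-0.1210, 0.0173)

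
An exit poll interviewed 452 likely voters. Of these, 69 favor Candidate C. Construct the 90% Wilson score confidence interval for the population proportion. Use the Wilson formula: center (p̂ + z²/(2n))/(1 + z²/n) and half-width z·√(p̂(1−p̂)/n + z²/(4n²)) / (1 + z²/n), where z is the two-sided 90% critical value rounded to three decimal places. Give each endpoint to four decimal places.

p̂ = 69/452 = 0.15265; z = 1.645, so z² = 2.706025.
Denominator 1 + z²/n = 1 + 2.706025/452 = 1.005987.
Center = (0.15265 + 0.002993)/1.005987 = 0.15472.
Radicand: p̂(1−p̂)/n + z²/(4n²) = 0.000286176 + 0.000003311 = 0.000289487.
Half-width = z·√(radicand)/denom = 1.645·0.017014/1.005987 = 0.02782.
Interval: 0.15472 ± 0.02782 → (0.1269, 0.1825).

(0.1269, 0.1825)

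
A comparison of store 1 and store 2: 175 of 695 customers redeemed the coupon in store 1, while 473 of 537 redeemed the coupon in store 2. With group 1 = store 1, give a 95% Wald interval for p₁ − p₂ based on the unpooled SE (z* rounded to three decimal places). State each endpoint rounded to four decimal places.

(-0.6714, -0.5867)

p̂₁ = 0.25180, p̂₂ = 0.88082, so the observed difference is -0.62902.
SE = √(0.000271073 + 0.000195487) = √0.000466560 = 0.021600.
The 95% critical value is z* = 1.960. Margin = 1.960·0.021600 = 0.04234.
So the interval runs from -0.6714 to -0.5867.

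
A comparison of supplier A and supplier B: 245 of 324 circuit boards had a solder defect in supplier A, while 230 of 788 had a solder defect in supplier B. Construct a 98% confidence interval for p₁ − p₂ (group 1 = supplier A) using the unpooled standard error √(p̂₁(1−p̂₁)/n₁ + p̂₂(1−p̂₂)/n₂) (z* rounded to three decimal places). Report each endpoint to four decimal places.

p̂₁ = 0.75617, p̂₂ = 0.29188, so the observed difference is 0.46429.
Unpooled SE = √(p̂₁(1−p̂₁)/n₁ + p̂₂(1−p̂₂)/n₂) = √(0.000569060 + 0.000262291) = 0.028833.
The 98% critical value is z* = 2.326. Margin of error = 0.06707.
Interval: 0.46429 ± 0.06707 → (0.3972, 0.5314).

(0.3972, 0.5314)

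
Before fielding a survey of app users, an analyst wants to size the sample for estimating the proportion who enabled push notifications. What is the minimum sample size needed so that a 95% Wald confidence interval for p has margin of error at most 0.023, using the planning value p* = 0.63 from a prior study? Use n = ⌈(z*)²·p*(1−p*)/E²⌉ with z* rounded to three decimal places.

n = 1693

For 95% confidence, z* = 1.960.
p*(1−p*) = 0.63·0.37 = 0.2331.
Required n before rounding: 3.841600 × 0.2331 / 0.023² = 1692.773.
⌈1692.773⌉ = 1693.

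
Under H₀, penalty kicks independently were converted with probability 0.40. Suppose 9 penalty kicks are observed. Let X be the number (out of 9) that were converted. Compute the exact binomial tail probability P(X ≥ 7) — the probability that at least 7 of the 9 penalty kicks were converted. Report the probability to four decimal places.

P = 0.0250

X ~ Binomial(n=9, p=0.40).
P(X ≥ 7) = C(9,7)·0.40^7·0.60^2 + C(9,8)·0.40^8·0.60^1 + C(9,9)·0.40^9·0.60^0.
= 0.021234 + 0.003539 + 0.000262 = 0.0250.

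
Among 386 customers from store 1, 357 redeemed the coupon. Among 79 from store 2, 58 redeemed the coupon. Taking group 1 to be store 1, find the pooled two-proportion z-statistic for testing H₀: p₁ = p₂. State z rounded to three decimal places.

z = 4.985

Sample proportions: p̂₁ = 357/386 = 0.92487 and p̂₂ = 58/79 = 0.73418.
Pooling: p̂ = 415/465 = 0.89247.
SE = √[p̂(1−p̂)(1/n₁+1/n₂)] = √[0.89247·0.10753·(1/386+1/79)] ≈ 0.038254.
z = (p̂₁ − p̂₂)/SE = (0.92487 − 0.73418)/0.038254 = 0.19069/0.038254 = 4.985.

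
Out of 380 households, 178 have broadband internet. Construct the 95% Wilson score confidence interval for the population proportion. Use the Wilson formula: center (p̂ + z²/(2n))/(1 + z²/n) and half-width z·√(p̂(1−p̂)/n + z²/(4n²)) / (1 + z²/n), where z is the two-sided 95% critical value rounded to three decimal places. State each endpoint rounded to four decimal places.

(0.4188, 0.5187)

p̂ = 178/380 = 0.46842; z = 1.960, so z² = 3.841600.
1 + z²/n = 1.010109.
Center = (0.46842 + 0.005055)/1.010109 = 0.46874.
Radicand: p̂(1−p̂)/n + z²/(4n²) = 0.000655270 + 0.000006651 = 0.000661921.
Half-width = z·√(radicand)/denom = 1.960·0.025728/1.010109 = 0.04992.
Interval: 0.46874 ± 0.04992 → (0.4188, 0.5187).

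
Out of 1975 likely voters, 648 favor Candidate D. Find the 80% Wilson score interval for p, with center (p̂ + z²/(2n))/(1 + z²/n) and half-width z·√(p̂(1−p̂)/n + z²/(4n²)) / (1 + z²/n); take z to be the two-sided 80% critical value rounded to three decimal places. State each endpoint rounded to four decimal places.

(0.3147, 0.3418)

p̂ = 648/1975 = 0.32810; z = 1.282, so z² = 1.643524.
1 + z²/n = 1.000832.
Adjusted center: (0.32810 + z²/(2n))/1.000832 = 0.32824.
Radicand: p̂(1−p̂)/n + z²/(4n²) = 0.000111621 + 0.000000105 = 0.000111726.
Half-width = 1.282·√0.000111726/1.000832 = 0.01354.
Interval: 0.32824 ± 0.01354 → (0.3147, 0.3418).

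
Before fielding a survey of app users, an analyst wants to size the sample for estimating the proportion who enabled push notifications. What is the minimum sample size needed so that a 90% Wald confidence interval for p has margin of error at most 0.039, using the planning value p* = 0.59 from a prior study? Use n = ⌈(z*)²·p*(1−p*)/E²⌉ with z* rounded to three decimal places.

For 90% confidence, z* = 1.645.
p*(1−p*) = 0.2419.
Required n before rounding: 2.706025 × 0.2419 / 0.039² = 430.367.
⌈430.367⌉ = 431.

n = 431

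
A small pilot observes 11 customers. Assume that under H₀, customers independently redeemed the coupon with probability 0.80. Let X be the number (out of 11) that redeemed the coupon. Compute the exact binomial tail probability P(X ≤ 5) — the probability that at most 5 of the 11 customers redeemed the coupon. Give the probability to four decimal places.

X is binomial with n = 11 and p = 0.80.
P(X ≤ 5) = Σ_{j=0}^{5} C(11,j)·0.80^j·0.20^{11−j}.
= 0.000000 + 0.000001 + 0.000018 + 0.000216 + 0.001730 + 0.009689 = 0.0117.

P = 0.0117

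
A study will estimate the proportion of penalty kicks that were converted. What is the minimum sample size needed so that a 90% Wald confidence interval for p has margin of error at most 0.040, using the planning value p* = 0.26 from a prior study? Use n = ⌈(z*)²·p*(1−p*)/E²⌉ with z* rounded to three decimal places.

n = 326

For 90% confidence, z* = 1.645.
p*(1−p*) = 0.1924.
(z*)²·p*(1−p*)/E² = 2.706025·0.1924/0.001600 = 325.400.
Rounding up, n = 326.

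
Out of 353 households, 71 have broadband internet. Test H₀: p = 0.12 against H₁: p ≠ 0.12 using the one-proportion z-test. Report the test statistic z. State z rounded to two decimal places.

z = 4.69

With x = 71 successes in n = 353, p̂ = 0.20113.
SE₀ = √(0.12·0.88/353) = 0.017296.
z = (p̂ − p₀)/SE = (0.20113 − 0.12)/0.017296 = 4.69.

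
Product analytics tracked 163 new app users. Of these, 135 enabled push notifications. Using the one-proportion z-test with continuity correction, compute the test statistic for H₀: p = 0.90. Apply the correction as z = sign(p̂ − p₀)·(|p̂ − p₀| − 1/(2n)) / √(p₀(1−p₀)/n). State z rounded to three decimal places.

z = -2.924

The sample proportion is 135/163 = 0.82822. p̂ − p₀ = -0.071779.
Continuity correction 1/(2n) = 1/326 = 0.003067.
Corrected numerator: |-0.071779| − 0.003067 = 0.068712.
Null standard error: √(0.90·0.10/163) = √0.000552147 = 0.023498.
z = (−)0.068712/0.023498 = -2.924.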